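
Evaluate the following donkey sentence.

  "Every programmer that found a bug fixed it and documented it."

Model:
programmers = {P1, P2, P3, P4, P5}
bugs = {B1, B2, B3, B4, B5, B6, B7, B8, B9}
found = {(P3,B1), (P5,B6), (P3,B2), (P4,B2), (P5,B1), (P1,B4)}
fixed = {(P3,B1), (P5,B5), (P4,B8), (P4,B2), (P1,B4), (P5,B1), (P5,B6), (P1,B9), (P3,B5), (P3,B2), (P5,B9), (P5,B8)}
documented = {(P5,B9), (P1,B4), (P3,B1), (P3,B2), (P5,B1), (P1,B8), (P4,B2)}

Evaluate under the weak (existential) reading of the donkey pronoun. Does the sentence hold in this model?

"it" takes "a bug" as antecedent — a donkey pronoun bound across the clause boundary.
Weak reading: every programmer p with some found-bug has at least one found-bug b such that fixed(p,b) ∧ documented(p,b).
Per programmer: P1:✓  P3:✓  P4:✓  P5:✓
Every programmer in the restrictor has a witness.

True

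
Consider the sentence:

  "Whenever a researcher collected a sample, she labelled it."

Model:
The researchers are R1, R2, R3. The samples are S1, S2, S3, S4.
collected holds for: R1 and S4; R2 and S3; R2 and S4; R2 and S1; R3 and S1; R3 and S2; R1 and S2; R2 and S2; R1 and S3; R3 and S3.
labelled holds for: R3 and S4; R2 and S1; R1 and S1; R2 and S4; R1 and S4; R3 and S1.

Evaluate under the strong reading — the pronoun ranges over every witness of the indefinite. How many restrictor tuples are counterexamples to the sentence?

6

"it" takes "a sample" as antecedent — a donkey pronoun bound across the clause boundary.
Strong reading: for every (r,s) with collected(r,s), labelled(r,s).
Restrictor pairs: (R1,S2) ✗  (R1,S3) ✗  (R1,S4) ✓  (R2,S1) ✓  (R2,S2) ✗  (R2,S3) ✗  (R2,S4) ✓  (R3,S1) ✓  (R3,S2) ✗  (R3,S3) ✗
Counterexamples (restrictor pairs failing the scope): 6.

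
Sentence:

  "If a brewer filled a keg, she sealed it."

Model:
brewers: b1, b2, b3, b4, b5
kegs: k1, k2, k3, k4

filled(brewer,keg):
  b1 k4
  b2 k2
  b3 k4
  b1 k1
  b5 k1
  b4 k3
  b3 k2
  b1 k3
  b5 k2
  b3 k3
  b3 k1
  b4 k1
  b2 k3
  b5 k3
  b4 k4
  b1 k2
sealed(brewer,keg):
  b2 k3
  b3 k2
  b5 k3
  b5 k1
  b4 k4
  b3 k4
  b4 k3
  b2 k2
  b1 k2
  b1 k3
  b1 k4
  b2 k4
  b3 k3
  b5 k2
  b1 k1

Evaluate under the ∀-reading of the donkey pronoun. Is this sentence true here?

False

"it" takes "a keg" as antecedent — a donkey pronoun bound across the clause boundary.
Strong reading: for every (b,k) with filled(b,k), sealed(b,k).
Restrictor pairs: (b1,k1) ✓  (b1,k2) ✓  (b1,k3) ✓  (b1,k4) ✓  (b2,k2) ✓  (b2,k3) ✓  (b3,k1) ✗  (b3,k2) ✓  (b3,k3) ✓  (b3,k4) ✓  (b4,k1) ✗  (b4,k3) ✓  (b4,k4) ✓  (b5,k1) ✓  (b5,k2) ✓  (b5,k3) ✓
Counterexample: (b3,k1) is in filled but fails the scope.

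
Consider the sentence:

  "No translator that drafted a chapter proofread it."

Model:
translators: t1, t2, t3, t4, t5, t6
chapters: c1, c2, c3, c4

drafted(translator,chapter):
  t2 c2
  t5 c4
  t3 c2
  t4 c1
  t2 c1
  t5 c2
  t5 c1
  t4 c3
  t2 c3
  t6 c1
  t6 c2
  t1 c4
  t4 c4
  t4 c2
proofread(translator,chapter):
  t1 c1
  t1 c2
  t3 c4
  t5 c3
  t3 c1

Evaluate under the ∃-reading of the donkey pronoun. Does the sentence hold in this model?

True

"it" takes "a chapter" as antecedent — a donkey pronoun bound across the clause boundary.
Truth condition: for no (t,c) with drafted(t,c) does proofread(t,c) hold.
Restrictor pairs — does the scope hold? (t1,c4):fails  (t2,c1):fails  (t2,c2):fails  (t2,c3):fails  (t3,c2):fails  (t4,c1):fails  (t4,c2):fails  (t4,c3):fails  (t4,c4):fails  (t5,c1):fails  (t5,c2):fails  (t5,c4):fails  (t6,c1):fails  (t6,c2):fails
Scope holds for no restrictor pair, so the sentence is true.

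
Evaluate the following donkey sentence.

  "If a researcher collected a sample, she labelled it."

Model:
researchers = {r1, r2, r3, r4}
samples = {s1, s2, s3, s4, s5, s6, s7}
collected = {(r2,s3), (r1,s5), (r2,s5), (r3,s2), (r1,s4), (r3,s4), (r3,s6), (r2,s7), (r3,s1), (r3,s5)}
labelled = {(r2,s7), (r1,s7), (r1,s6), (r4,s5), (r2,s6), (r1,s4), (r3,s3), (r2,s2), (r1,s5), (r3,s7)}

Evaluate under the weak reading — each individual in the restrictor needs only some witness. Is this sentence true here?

False

"it" takes "a sample" as antecedent — a donkey pronoun bound across the clause boundary.
Weak reading: every researcher r with some collected-sample has at least one collected-sample s such that labelled(r,s).
Per researcher: r1:✓  r2:✓  r3:✗
r3 has no witness among its collected-samples.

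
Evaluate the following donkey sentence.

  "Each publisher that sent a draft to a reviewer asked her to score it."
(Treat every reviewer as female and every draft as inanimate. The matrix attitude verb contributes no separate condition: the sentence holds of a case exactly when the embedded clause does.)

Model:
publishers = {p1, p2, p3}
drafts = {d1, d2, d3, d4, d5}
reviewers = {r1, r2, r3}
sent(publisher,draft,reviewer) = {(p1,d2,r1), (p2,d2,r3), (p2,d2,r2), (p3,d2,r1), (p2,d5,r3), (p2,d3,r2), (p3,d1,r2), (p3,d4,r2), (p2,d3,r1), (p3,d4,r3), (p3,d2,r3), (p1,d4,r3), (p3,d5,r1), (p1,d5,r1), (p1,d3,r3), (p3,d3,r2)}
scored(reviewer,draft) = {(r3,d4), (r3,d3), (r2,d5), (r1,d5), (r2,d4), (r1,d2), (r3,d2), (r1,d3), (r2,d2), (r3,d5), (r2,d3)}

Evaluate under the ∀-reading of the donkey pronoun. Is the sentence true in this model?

"her" takes "a reviewer" as antecedent and "it" takes "a draft"; both are donkey pronouns co-varying with the restrictor.
Strong reading: for every (p,d,r) with sent(p,d,r), scored(r,d).
Restrictor triples: (p1,d2,r1)→scored(r1,d2) ✓  (p1,d3,r3)→scored(r3,d3) ✓  (p1,d4,r3)→scored(r3,d4) ✓  (p1,d5,r1)→scored(r1,d5) ✓  (p2,d2,r2)→scored(r2,d2) ✓  (p2,d2,r3)→scored(r3,d2) ✓  (p2,d3,r1)→scored(r1,d3) ✓  (p2,d3,r2)→scored(r2,d3) ✓  (p2,d5,r3)→scored(r3,d5) ✓  (p3,d1,r2)→scored(r2,d1) ✗  (p3,d2,r1)→scored(r1,d2) ✓  (p3,d2,r3)→scored(r3,d2) ✓  (p3,d3,r2)→scored(r2,d3) ✓  (p3,d4,r2)→scored(r2,d4) ✓  (p3,d4,r3)→scored(r3,d4) ✓  (p3,d5,r1)→scored(r1,d5) ✓
Counterexample: (p3,d1,r2) — scored(r2,d1) does not hold.

False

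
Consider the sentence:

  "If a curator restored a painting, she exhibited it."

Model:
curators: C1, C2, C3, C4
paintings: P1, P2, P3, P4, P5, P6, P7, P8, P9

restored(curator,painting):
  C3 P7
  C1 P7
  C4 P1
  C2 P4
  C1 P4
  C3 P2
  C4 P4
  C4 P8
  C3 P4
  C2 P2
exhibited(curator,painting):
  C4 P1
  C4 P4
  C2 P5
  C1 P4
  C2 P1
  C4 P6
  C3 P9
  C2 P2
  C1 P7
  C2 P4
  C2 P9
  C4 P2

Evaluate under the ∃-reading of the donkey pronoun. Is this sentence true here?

"it" takes "a painting" as antecedent — a donkey pronoun bound across the clause boundary.
Weak reading: every curator c with some restored-painting has at least one restored-painting p such that exhibited(c,p).
Per curator: C1:✓  C2:✓  C3:✗  C4:✓
C3 has no witness among its restored-paintings.

False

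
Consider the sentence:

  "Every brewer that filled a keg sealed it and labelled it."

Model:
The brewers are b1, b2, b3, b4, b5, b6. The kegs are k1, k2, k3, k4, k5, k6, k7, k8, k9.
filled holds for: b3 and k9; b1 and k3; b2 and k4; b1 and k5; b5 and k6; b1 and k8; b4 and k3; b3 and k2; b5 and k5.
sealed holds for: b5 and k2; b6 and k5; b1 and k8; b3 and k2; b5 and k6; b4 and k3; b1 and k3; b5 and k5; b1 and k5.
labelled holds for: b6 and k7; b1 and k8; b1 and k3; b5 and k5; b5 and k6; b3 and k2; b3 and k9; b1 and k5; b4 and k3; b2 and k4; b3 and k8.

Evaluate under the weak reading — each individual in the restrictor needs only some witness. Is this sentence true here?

"it" takes "a keg" as antecedent — a donkey pronoun bound across the clause boundary.
Weak reading: every brewer b with some filled-keg has at least one filled-keg k such that sealed(b,k) ∧ labelled(b,k).
Per brewer: b1:✓  b2:✗  b3:✓  b4:✓  b5:✓
b2 has no witness among its filled-kegs.

False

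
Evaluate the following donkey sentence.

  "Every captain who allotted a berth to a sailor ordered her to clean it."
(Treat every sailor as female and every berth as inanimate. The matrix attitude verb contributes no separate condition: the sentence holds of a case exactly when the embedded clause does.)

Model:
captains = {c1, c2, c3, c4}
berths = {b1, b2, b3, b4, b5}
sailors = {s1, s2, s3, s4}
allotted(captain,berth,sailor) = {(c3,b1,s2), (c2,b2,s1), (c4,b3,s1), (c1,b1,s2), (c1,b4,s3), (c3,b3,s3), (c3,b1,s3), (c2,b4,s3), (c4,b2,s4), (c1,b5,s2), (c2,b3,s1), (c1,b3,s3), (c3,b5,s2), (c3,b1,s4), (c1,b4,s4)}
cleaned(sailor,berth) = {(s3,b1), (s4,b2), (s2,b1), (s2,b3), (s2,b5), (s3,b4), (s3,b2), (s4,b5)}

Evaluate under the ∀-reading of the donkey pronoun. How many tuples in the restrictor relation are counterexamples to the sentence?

"her" takes "a sailor" as antecedent and "it" takes "a berth"; both are donkey pronouns co-varying with the restrictor.
Strong reading: for every (c,b,s) with allotted(c,b,s), cleaned(s,b).
Restrictor triples: (c1,b1,s2)→cleaned(s2,b1) ✓  (c1,b3,s3)→cleaned(s3,b3) ✗  (c1,b4,s3)→cleaned(s3,b4) ✓  (c1,b4,s4)→cleaned(s4,b4) ✗  (c1,b5,s2)→cleaned(s2,b5) ✓  (c2,b2,s1)→cleaned(s1,b2) ✗  (c2,b3,s1)→cleaned(s1,b3) ✗  (c2,b4,s3)→cleaned(s3,b4) ✓  (c3,b1,s2)→cleaned(s2,b1) ✓  (c3,b1,s3)→cleaned(s3,b1) ✓  (c3,b1,s4)→cleaned(s4,b1) ✗  (c3,b3,s3)→cleaned(s3,b3) ✗  (c3,b5,s2)→cleaned(s2,b5) ✓  (c4,b2,s4)→cleaned(s4,b2) ✓  (c4,b3,s1)→cleaned(s1,b3) ✗
Counterexamples (restrictor triples failing the scope): 7.

7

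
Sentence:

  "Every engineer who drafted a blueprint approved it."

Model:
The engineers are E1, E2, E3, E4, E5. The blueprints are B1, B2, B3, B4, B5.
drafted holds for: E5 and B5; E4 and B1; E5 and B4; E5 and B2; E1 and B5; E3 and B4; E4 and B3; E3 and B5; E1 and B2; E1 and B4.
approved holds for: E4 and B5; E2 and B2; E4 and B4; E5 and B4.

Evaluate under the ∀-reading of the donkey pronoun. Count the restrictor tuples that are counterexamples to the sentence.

"it" takes "a blueprint" as antecedent — a donkey pronoun bound across the clause boundary.
Strong reading: for every (e,b) with drafted(e,b), approved(e,b).
Restrictor pairs: (E1,B2) ✗  (E1,B4) ✗  (E1,B5) ✗  (E3,B4) ✗  (E3,B5) ✗  (E4,B1) ✗  (E4,B3) ✗  (E5,B2) ✗  (E5,B4) ✓  (E5,B5) ✗
Counterexamples (restrictor pairs failing the scope): 9.

9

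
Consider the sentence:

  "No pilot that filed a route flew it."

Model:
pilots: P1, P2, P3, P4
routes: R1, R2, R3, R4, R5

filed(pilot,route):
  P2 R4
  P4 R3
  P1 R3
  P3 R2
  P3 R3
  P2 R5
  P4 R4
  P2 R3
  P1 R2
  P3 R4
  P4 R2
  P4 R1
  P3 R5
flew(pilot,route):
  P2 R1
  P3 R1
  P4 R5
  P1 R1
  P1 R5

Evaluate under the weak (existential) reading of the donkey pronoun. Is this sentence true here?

"it" takes "a route" as antecedent — a donkey pronoun bound across the clause boundary.
Truth condition: for no (p,r) with filed(p,r) does flew(p,r) hold.
Restrictor pairs — does the scope hold? (P1,R2):fails  (P1,R3):fails  (P2,R3):fails  (P2,R4):fails  (P2,R5):fails  (P3,R2):fails  (P3,R3):fails  (P3,R4):fails  (P3,R5):fails  (P4,R1):fails  (P4,R2):fails  (P4,R3):fails  (P4,R4):fails
Scope holds for no restrictor pair, so the sentence is true.

True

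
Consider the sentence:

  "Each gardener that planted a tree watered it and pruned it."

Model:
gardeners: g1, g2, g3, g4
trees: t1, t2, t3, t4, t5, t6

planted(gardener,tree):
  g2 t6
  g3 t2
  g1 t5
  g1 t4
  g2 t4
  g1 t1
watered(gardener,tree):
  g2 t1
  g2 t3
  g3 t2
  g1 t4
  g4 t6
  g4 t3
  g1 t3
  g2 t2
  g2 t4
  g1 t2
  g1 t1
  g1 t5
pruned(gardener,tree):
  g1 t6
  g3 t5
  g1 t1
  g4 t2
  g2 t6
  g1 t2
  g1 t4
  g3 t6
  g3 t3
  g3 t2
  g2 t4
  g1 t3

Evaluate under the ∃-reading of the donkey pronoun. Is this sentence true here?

True

"it" takes "a tree" as antecedent — a donkey pronoun bound across the clause boundary.
Weak reading: every gardener g with some planted-tree has at least one planted-tree t such that watered(g,t) ∧ pruned(g,t).
Per gardener: g1:✓  g2:✓  g3:✓
Every gardener in the restrictor has a witness.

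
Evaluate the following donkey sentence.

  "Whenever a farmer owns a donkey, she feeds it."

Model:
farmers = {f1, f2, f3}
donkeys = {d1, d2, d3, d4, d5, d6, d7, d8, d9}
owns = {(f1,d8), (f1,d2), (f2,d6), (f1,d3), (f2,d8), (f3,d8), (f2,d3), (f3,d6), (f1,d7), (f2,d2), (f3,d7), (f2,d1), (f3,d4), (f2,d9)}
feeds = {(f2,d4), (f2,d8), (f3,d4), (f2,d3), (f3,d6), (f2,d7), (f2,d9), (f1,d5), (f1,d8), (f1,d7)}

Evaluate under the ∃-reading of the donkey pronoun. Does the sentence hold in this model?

"it" takes "a donkey" as antecedent — a donkey pronoun bound across the clause boundary.
Weak reading: every farmer f with some owns-donkey has at least one owns-donkey d such that feeds(f,d).
Per farmer: f1:✓  f2:✓  f3:✓
Every farmer in the restrictor has a witness.

True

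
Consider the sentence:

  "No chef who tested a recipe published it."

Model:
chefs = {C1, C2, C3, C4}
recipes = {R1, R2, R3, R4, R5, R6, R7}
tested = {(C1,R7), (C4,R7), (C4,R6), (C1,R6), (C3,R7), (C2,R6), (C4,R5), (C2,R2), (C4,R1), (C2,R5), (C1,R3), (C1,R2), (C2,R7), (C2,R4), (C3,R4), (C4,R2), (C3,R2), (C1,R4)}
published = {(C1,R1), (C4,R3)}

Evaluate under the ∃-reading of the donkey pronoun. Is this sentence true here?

"it" takes "a recipe" as antecedent — a donkey pronoun bound across the clause boundary.
Truth condition: for no (c,r) with tested(c,r) does published(c,r) hold.
Restrictor pairs — does the scope hold? (C1,R2):fails  (C1,R3):fails  (C1,R4):fails  (C1,R6):fails  (C1,R7):fails  (C2,R2):fails  (C2,R4):fails  (C2,R5):fails  (C2,R6):fails  (C2,R7):fails  (C3,R2):fails  (C3,R4):fails  (C3,R7):fails  (C4,R1):fails  (C4,R2):fails  (C4,R5):fails  (C4,R6):fails  (C4,R7):fails
Scope holds for no restrictor pair, so the sentence is true.

True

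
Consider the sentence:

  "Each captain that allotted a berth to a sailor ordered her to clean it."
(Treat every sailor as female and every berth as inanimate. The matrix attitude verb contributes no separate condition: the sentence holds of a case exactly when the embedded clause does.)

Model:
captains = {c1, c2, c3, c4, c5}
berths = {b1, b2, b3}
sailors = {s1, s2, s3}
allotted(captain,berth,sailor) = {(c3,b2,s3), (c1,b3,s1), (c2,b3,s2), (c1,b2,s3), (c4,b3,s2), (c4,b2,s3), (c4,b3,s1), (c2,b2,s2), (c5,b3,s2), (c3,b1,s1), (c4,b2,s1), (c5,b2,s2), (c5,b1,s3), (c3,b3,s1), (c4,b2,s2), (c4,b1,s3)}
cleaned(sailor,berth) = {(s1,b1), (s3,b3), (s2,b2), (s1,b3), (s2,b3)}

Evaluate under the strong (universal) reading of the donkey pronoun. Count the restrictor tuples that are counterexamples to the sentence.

6

"her" takes "a sailor" as antecedent and "it" takes "a berth"; both are donkey pronouns co-varying with the restrictor.
Strong reading: for every (c,b,s) with allotted(c,b,s), cleaned(s,b).
Restrictor triples: (c1,b2,s3)→cleaned(s3,b2) ✗  (c1,b3,s1)→cleaned(s1,b3) ✓  (c2,b2,s2)→cleaned(s2,b2) ✓  (c2,b3,s2)→cleaned(s2,b3) ✓  (c3,b1,s1)→cleaned(s1,b1) ✓  (c3,b2,s3)→cleaned(s3,b2) ✗  (c3,b3,s1)→cleaned(s1,b3) ✓  (c4,b1,s3)→cleaned(s3,b1) ✗  (c4,b2,s1)→cleaned(s1,b2) ✗  (c4,b2,s2)→cleaned(s2,b2) ✓  (c4,b2,s3)→cleaned(s3,b2) ✗  (c4,b3,s1)→cleaned(s1,b3) ✓  (c4,b3,s2)→cleaned(s2,b3) ✓  (c5,b1,s3)→cleaned(s3,b1) ✗  (c5,b2,s2)→cleaned(s2,b2) ✓  (c5,b3,s2)→cleaned(s2,b3) ✓
Counterexamples (restrictor triples failing the scope): 6.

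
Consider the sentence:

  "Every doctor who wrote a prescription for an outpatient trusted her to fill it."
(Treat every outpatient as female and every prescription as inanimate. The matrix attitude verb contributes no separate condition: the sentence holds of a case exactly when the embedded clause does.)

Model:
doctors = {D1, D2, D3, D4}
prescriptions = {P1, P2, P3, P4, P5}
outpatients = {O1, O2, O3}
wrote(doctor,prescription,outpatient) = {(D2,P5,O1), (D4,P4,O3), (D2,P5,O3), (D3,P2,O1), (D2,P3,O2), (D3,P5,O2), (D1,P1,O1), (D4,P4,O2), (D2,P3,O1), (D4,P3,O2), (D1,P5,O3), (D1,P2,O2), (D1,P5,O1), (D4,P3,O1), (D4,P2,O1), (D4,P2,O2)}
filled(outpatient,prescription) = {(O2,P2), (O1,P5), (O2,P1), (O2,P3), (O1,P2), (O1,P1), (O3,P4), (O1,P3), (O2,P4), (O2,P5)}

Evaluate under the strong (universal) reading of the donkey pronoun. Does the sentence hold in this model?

"her" takes "an outpatient" as antecedent and "it" takes "a prescription"; both are donkey pronouns co-varying with the restrictor.
Strong reading: for every (d,p,o) with wrote(d,p,o), filled(o,p).
Restrictor triples: (D1,P1,O1)→filled(O1,P1) ✓  (D1,P2,O2)→filled(O2,P2) ✓  (D1,P5,O1)→filled(O1,P5) ✓  (D1,P5,O3)→filled(O3,P5) ✗  (D2,P3,O1)→filled(O1,P3) ✓  (D2,P3,O2)→filled(O2,P3) ✓  (D2,P5,O1)→filled(O1,P5) ✓  (D2,P5,O3)→filled(O3,P5) ✗  (D3,P2,O1)→filled(O1,P2) ✓  (D3,P5,O2)→filled(O2,P5) ✓  (D4,P2,O1)→filled(O1,P2) ✓  (D4,P2,O2)→filled(O2,P2) ✓  (D4,P3,O1)→filled(O1,P3) ✓  (D4,P3,O2)→filled(O2,P3) ✓  (D4,P4,O2)→filled(O2,P4) ✓  (D4,P4,O3)→filled(O3,P4) ✓
Counterexample: (D1,P5,O3) — filled(O3,P5) does not hold.

False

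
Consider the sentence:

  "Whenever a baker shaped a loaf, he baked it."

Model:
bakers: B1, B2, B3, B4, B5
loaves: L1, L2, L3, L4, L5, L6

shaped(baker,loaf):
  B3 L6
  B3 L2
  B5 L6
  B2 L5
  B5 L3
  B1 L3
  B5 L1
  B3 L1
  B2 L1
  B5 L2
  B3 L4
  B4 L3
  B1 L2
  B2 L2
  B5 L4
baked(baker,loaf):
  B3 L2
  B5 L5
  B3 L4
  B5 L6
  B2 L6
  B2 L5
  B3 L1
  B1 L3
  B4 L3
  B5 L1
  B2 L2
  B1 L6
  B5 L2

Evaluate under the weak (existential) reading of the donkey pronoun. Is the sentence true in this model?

True

"it" takes "a loaf" as antecedent — a donkey pronoun bound across the clause boundary.
Weak reading: every baker b with some shaped-loaf has at least one shaped-loaf l such that baked(b,l).
Per baker: B1:✓  B2:✓  B3:✓  B4:✓  B5:✓
Every baker in the restrictor has a witness.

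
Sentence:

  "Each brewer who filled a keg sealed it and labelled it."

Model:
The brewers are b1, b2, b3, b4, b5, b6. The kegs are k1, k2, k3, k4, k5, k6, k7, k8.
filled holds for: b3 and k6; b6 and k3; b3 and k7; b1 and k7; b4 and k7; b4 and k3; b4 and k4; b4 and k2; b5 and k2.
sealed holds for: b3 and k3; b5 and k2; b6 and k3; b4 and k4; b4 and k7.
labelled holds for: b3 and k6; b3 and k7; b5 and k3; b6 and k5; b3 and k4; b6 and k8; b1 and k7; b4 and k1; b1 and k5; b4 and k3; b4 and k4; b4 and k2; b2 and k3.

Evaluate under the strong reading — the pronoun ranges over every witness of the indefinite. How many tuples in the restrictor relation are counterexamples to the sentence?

"it" takes "a keg" as antecedent — a donkey pronoun bound across the clause boundary.
Strong reading: for every (b,k) with filled(b,k), sealed(b,k) ∧ labelled(b,k).
Restrictor pairs: (b1,k7) ✗  (b3,k6) ✗  (b3,k7) ✗  (b4,k2) ✗  (b4,k3) ✗  (b4,k4) ✓  (b4,k7) ✗  (b5,k2) ✗  (b6,k3) ✗
Counterexamples (restrictor pairs failing the scope): 8.

8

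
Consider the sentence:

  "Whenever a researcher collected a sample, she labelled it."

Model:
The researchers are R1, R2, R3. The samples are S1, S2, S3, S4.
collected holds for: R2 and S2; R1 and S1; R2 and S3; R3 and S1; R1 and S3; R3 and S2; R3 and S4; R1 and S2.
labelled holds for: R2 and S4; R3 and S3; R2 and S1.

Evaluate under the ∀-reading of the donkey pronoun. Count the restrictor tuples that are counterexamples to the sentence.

"it" takes "a sample" as antecedent — a donkey pronoun bound across the clause boundary.
Strong reading: for every (r,s) with collected(r,s), labelled(r,s).
Restrictor pairs: (R1,S1) ✗  (R1,S2) ✗  (R1,S3) ✗  (R2,S2) ✗  (R2,S3) ✗  (R3,S1) ✗  (R3,S2) ✗  (R3,S4) ✗
Counterexamples (restrictor pairs failing the scope): 8.

8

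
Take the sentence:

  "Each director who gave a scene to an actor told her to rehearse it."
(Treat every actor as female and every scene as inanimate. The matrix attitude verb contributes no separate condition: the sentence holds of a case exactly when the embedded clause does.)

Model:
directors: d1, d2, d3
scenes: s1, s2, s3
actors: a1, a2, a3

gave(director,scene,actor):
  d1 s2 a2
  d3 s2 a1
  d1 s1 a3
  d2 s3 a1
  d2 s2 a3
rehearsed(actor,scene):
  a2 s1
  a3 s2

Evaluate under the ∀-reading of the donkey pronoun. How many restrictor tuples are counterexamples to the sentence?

4

"her" takes "an actor" as antecedent and "it" takes "a scene"; both are donkey pronouns co-varying with the restrictor.
Strong reading: for every (d,s,a) with gave(d,s,a), rehearsed(a,s).
Restrictor triples: (d1,s1,a3)→rehearsed(a3,s1) ✗  (d1,s2,a2)→rehearsed(a2,s2) ✗  (d2,s2,a3)→rehearsed(a3,s2) ✓  (d2,s3,a1)→rehearsed(a1,s3) ✗  (d3,s2,a1)→rehearsed(a1,s2) ✗
Counterexamples (restrictor triples failing the scope): 4.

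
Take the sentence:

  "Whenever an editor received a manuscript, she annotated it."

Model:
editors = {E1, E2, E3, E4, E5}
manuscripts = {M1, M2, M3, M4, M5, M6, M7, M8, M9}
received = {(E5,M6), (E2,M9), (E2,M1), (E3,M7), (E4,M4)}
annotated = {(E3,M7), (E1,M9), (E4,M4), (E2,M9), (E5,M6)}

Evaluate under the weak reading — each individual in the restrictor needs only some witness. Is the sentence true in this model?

True

"it" takes "a manuscript" as antecedent — a donkey pronoun bound across the clause boundary.
Weak reading: every editor e with some received-manuscript has at least one received-manuscript m such that annotated(e,m).
Per editor: E2:✓  E3:✓  E4:✓  E5:✓
Every editor in the restrictor has a witness.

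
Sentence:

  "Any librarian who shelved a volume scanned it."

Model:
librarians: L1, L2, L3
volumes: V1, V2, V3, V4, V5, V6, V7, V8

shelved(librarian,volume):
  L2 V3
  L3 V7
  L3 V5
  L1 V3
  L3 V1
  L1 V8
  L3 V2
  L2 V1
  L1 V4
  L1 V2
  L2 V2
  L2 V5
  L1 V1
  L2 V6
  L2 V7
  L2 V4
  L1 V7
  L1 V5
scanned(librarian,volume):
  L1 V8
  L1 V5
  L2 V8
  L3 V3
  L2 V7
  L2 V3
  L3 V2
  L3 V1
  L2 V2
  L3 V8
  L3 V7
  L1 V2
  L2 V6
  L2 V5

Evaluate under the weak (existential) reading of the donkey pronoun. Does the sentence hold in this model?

"it" takes "a volume" as antecedent — a donkey pronoun bound across the clause boundary.
Weak reading: every librarian l with some shelved-volume has at least one shelved-volume v such that scanned(l,v).
Per librarian: L1:✓  L2:✓  L3:✓
Every librarian in the restrictor has a witness.

True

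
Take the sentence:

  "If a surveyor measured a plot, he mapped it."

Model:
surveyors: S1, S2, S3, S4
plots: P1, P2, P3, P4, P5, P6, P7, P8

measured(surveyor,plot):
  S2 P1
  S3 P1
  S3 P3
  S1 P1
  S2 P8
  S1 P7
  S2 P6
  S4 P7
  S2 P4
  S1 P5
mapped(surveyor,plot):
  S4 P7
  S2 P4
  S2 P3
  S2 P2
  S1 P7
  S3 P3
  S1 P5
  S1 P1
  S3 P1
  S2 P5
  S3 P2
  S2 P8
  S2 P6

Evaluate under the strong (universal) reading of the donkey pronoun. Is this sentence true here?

"it" takes "a plot" as antecedent — a donkey pronoun bound across the clause boundary.
Strong reading: for every (s,p) with measured(s,p), mapped(s,p).
Restrictor pairs: (S1,P1) ✓  (S1,P5) ✓  (S1,P7) ✓  (S2,P1) ✗  (S2,P4) ✓  (S2,P6) ✓  (S2,P8) ✓  (S3,P1) ✓  (S3,P3) ✓  (S4,P7) ✓
Counterexample: (S2,P1) is in measured but fails the scope.

False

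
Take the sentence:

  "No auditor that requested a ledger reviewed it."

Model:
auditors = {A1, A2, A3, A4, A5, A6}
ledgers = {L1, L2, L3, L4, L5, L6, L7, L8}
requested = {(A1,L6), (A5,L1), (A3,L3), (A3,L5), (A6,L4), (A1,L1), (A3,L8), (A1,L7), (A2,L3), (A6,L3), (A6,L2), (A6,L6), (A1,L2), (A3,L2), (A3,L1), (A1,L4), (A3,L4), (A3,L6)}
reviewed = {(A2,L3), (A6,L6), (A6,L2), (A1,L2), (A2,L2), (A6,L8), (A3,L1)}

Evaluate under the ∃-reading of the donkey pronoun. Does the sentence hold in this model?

False

"it" takes "a ledger" as antecedent — a donkey pronoun bound across the clause boundary.
Truth condition: for no (a,l) with requested(a,l) does reviewed(a,l) hold.
Restrictor pairs — does the scope hold? (A1,L1):fails  (A1,L2):holds  (A1,L4):fails  (A1,L6):fails  (A1,L7):fails  (A2,L3):holds  (A3,L1):holds  (A3,L2):fails  (A3,L3):fails  (A3,L4):fails  (A3,L5):fails  (A3,L6):fails  (A3,L8):fails  (A5,L1):fails  (A6,L2):holds  (A6,L3):fails  (A6,L4):fails  (A6,L6):holds
Scope holds for 5 pair(s), so the sentence is false.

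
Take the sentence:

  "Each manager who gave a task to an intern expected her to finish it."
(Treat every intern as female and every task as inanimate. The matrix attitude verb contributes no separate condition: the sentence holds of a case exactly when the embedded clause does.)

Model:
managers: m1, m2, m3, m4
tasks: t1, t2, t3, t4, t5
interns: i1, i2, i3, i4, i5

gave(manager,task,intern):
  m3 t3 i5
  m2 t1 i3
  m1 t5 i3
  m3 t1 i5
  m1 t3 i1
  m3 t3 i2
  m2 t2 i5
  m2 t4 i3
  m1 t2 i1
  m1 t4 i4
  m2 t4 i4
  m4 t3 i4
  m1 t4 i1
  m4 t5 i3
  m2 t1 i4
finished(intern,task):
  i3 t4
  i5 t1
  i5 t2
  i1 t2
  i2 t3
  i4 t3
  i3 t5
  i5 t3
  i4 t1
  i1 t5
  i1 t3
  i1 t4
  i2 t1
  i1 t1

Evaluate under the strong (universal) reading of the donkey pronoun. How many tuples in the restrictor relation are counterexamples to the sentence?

"her" takes "an intern" as antecedent and "it" takes "a task"; both are donkey pronouns co-varying with the restrictor.
Strong reading: for every (m,t,i) with gave(m,t,i), finished(i,t).
Restrictor triples: (m1,t2,i1)→finished(i1,t2) ✓  (m1,t3,i1)→finished(i1,t3) ✓  (m1,t4,i1)→finished(i1,t4) ✓  (m1,t4,i4)→finished(i4,t4) ✗  (m1,t5,i3)→finished(i3,t5) ✓  (m2,t1,i3)→finished(i3,t1) ✗  (m2,t1,i4)→finished(i4,t1) ✓  (m2,t2,i5)→finished(i5,t2) ✓  (m2,t4,i3)→finished(i3,t4) ✓  (m2,t4,i4)→finished(i4,t4) ✗  (m3,t1,i5)→finished(i5,t1) ✓  (m3,t3,i2)→finished(i2,t3) ✓  (m3,t3,i5)→finished(i5,t3) ✓  (m4,t3,i4)→finished(i4,t3) ✓  (m4,t5,i3)→finished(i3,t5) ✓
Counterexamples (restrictor triples failing the scope): 3.

3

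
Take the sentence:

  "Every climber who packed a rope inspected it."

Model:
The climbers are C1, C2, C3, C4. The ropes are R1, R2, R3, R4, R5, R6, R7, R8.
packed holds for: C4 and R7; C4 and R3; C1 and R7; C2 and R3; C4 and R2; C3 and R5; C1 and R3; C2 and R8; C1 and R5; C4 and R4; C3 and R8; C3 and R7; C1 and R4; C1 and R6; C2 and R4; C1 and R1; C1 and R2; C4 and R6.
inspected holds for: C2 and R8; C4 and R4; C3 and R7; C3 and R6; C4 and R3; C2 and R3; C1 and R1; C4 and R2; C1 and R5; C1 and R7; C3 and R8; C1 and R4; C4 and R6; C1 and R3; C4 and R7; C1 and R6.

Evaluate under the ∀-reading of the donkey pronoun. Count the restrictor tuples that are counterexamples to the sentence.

3

"it" takes "a rope" as antecedent — a donkey pronoun bound across the clause boundary.
Strong reading: for every (c,r) with packed(c,r), inspected(c,r).
Restrictor pairs: (C1,R1) ✓  (C1,R2) ✗  (C1,R3) ✓  (C1,R4) ✓  (C1,R5) ✓  (C1,R6) ✓  (C1,R7) ✓  (C2,R3) ✓  (C2,R4) ✗  (C2,R8) ✓  (C3,R5) ✗  (C3,R7) ✓  (C3,R8) ✓  (C4,R2) ✓  (C4,R3) ✓  (C4,R4) ✓  (C4,R6) ✓  (C4,R7) ✓
Counterexamples (restrictor pairs failing the scope): 3.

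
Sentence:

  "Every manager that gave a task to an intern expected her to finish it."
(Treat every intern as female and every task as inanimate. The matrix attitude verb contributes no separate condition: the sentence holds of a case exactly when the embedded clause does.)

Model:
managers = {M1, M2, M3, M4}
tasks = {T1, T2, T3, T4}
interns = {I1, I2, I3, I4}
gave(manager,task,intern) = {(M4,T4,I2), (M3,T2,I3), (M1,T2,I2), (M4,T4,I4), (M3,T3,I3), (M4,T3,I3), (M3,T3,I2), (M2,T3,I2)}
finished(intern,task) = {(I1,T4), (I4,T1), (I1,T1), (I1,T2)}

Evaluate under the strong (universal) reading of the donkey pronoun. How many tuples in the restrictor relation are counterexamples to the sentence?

"her" takes "an intern" as antecedent and "it" takes "a task"; both are donkey pronouns co-varying with the restrictor.
Strong reading: for every (m,t,i) with gave(m,t,i), finished(i,t).
Restrictor triples: (M1,T2,I2)→finished(I2,T2) ✗  (M2,T3,I2)→finished(I2,T3) ✗  (M3,T2,I3)→finished(I3,T2) ✗  (M3,T3,I2)→finished(I2,T3) ✗  (M3,T3,I3)→finished(I3,T3) ✗  (M4,T3,I3)→finished(I3,T3) ✗  (M4,T4,I2)→finished(I2,T4) ✗  (M4,T4,I4)→finished(I4,T4) ✗
Counterexamples (restrictor triples failing the scope): 8.

8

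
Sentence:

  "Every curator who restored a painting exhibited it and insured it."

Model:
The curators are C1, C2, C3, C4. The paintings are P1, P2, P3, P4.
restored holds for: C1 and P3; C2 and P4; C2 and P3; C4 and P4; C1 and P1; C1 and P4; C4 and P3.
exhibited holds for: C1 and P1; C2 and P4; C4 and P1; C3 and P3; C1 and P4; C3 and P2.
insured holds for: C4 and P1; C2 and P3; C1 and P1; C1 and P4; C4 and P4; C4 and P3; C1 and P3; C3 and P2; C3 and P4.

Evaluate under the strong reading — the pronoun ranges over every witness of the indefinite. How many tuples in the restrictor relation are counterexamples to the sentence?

"it" takes "a painting" as antecedent — a donkey pronoun bound across the clause boundary.
Strong reading: for every (c,p) with restored(c,p), exhibited(c,p) ∧ insured(c,p).
Restrictor pairs: (C1,P1) ✓  (C1,P3) ✗  (C1,P4) ✓  (C2,P3) ✗  (C2,P4) ✗  (C4,P3) ✗  (C4,P4) ✗
Counterexamples (restrictor pairs failing the scope): 5.

5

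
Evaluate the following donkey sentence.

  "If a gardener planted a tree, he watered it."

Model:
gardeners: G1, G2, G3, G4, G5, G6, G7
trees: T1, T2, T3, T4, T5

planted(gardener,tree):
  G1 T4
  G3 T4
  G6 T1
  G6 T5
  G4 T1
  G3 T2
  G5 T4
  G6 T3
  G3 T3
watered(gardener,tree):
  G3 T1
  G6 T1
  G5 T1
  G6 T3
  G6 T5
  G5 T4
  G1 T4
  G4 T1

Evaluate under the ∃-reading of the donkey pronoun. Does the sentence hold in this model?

"it" takes "a tree" as antecedent — a donkey pronoun bound across the clause boundary.
Weak reading: every gardener g with some planted-tree has at least one planted-tree t such that watered(g,t).
Per gardener: G1:✓  G3:✗  G4:✓  G5:✓  G6:✓
G3 has no witness among its planted-trees.

False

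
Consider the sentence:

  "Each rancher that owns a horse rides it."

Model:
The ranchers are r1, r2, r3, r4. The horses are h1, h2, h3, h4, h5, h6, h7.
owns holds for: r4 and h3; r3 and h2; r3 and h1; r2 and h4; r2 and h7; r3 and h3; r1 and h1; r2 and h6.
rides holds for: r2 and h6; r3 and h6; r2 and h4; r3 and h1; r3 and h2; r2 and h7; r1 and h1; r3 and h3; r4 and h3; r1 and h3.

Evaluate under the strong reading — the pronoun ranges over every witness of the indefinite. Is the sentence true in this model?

True

"it" takes "a horse" as antecedent — a donkey pronoun bound across the clause boundary.
Strong reading: for every (r,h) with owns(r,h), rides(r,h).
Restrictor pairs: (r1,h1) ✓  (r2,h4) ✓  (r2,h6) ✓  (r2,h7) ✓  (r3,h1) ✓  (r3,h2) ✓  (r3,h3) ✓  (r4,h3) ✓
Every restrictor pair satisfies the scope.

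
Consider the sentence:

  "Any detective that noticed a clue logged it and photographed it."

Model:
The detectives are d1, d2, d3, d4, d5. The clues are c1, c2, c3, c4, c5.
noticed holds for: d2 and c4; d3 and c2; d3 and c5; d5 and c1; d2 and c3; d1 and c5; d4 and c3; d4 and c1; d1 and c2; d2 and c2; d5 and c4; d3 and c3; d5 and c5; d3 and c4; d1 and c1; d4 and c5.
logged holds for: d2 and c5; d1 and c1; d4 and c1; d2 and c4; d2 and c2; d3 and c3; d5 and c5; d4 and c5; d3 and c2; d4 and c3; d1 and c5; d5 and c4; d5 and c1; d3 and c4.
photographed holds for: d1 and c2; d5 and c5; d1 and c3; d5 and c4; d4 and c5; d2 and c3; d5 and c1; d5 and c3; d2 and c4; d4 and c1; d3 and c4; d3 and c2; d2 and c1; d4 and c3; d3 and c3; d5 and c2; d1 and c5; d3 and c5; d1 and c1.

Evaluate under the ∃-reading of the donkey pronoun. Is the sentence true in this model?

"it" takes "a clue" as antecedent — a donkey pronoun bound across the clause boundary.
Weak reading: every detective d with some noticed-clue has at least one noticed-clue c such that logged(d,c) ∧ photographed(d,c).
Per detective: d1:✓  d2:✓  d3:✓  d4:✓  d5:✓
Every detective in the restrictor has a witness.

True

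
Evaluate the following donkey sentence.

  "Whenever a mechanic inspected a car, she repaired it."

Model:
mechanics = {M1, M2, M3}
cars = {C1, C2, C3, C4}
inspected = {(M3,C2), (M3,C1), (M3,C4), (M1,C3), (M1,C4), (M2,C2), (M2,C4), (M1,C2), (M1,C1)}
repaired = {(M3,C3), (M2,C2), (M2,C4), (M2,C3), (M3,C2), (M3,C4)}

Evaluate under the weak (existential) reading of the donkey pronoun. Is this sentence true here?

"it" takes "a car" as antecedent — a donkey pronoun bound across the clause boundary.
Weak reading: every mechanic m with some inspected-car has at least one inspected-car c such that repaired(m,c).
Per mechanic: M1:✗  M2:✓  M3:✓
M1 has no witness among its inspected-cars.

False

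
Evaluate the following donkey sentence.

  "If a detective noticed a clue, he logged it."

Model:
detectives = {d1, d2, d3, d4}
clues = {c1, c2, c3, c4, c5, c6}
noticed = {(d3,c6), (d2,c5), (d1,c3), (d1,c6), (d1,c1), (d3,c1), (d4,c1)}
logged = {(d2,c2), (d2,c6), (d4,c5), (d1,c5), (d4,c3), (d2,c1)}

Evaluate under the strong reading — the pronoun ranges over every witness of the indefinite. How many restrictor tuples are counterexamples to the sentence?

"it" takes "a clue" as antecedent — a donkey pronoun bound across the clause boundary.
Strong reading: for every (d,c) with noticed(d,c), logged(d,c).
Restrictor pairs: (d1,c1) ✗  (d1,c3) ✗  (d1,c6) ✗  (d2,c5) ✗  (d3,c1) ✗  (d3,c6) ✗  (d4,c1) ✗
Counterexamples (restrictor pairs failing the scope): 7.

7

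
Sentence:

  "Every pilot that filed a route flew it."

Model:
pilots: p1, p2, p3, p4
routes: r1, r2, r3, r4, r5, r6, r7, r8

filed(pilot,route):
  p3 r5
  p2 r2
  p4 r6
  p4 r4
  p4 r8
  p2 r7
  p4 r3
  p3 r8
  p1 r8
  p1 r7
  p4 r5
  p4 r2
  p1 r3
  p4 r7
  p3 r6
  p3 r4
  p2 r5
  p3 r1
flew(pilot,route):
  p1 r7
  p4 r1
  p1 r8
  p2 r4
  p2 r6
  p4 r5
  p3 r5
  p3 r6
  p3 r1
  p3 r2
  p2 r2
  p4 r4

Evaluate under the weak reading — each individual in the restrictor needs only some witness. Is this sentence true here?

"it" takes "a route" as antecedent — a donkey pronoun bound across the clause boundary.
Weak reading: every pilot p with some filed-route has at least one filed-route r such that flew(p,r).
Per pilot: p1:✓  p2:✓  p3:✓  p4:✓
Every pilot in the restrictor has a witness.

True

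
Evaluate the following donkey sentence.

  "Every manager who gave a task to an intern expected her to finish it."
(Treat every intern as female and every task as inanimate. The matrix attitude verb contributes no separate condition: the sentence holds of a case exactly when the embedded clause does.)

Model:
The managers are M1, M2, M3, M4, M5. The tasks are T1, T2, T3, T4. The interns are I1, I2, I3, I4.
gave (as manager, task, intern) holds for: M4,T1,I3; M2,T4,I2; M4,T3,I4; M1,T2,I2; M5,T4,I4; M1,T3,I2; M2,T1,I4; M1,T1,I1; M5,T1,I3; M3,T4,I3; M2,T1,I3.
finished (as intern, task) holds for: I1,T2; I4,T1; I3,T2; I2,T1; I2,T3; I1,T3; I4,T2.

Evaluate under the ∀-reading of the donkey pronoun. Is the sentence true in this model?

False

"her" takes "an intern" as antecedent and "it" takes "a task"; both are donkey pronouns co-varying with the restrictor.
Strong reading: for every (m,t,i) with gave(m,t,i), finished(i,t).
Restrictor triples: (M1,T1,I1)→finished(I1,T1) ✗  (M1,T2,I2)→finished(I2,T2) ✗  (M1,T3,I2)→finished(I2,T3) ✓  (M2,T1,I3)→finished(I3,T1) ✗  (M2,T1,I4)→finished(I4,T1) ✓  (M2,T4,I2)→finished(I2,T4) ✗  (M3,T4,I3)→finished(I3,T4) ✗  (M4,T1,I3)→finished(I3,T1) ✗  (M4,T3,I4)→finished(I4,T3) ✗  (M5,T1,I3)→finished(I3,T1) ✗  (M5,T4,I4)→finished(I4,T4) ✗
Counterexample: (M1,T1,I1) — finished(I1,T1) does not hold.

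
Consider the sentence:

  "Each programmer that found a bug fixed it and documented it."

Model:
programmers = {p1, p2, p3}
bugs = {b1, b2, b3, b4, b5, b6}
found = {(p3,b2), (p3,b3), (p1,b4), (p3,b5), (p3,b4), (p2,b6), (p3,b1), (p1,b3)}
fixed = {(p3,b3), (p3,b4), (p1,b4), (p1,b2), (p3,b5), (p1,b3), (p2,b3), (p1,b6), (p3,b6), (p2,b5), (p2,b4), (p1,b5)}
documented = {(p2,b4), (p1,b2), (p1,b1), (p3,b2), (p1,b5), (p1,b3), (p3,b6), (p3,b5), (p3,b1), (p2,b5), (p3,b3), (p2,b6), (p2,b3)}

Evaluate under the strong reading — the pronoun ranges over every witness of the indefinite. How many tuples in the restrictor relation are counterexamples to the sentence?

5

"it" takes "a bug" as antecedent — a donkey pronoun bound across the clause boundary.
Strong reading: for every (p,b) with found(p,b), fixed(p,b) ∧ documented(p,b).
Restrictor pairs: (p1,b3) ✓  (p1,b4) ✗  (p2,b6) ✗  (p3,b1) ✗  (p3,b2) ✗  (p3,b3) ✓  (p3,b4) ✗  (p3,b5) ✓
Counterexamples (restrictor pairs failing the scope): 5.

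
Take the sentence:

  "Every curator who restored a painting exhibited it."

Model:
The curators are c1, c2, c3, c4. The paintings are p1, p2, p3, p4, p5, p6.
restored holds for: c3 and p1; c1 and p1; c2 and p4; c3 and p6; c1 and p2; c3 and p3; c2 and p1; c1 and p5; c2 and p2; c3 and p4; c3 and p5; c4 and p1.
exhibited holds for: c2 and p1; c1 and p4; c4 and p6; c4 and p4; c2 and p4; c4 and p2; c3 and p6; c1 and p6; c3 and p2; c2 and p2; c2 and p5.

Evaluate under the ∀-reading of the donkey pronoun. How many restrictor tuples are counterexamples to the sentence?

"it" takes "a painting" as antecedent — a donkey pronoun bound across the clause boundary.
Strong reading: for every (c,p) with restored(c,p), exhibited(c,p).
Restrictor pairs: (c1,p1) ✗  (c1,p2) ✗  (c1,p5) ✗  (c2,p1) ✓  (c2,p2) ✓  (c2,p4) ✓  (c3,p1) ✗  (c3,p3) ✗  (c3,p4) ✗  (c3,p5) ✗  (c3,p6) ✓  (c4,p1) ✗
Counterexamples (restrictor pairs failing the scope): 8.

8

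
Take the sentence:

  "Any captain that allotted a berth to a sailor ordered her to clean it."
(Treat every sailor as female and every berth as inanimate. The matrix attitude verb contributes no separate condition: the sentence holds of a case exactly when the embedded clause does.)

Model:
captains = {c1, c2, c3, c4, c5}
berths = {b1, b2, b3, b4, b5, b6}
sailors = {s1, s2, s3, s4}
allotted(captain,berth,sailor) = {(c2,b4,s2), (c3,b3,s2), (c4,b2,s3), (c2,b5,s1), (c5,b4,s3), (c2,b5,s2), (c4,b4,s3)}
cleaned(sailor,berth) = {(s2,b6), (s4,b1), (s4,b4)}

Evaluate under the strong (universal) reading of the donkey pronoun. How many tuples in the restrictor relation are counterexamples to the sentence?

"her" takes "a sailor" as antecedent and "it" takes "a berth"; both are donkey pronouns co-varying with the restrictor.
Strong reading: for every (c,b,s) with allotted(c,b,s), cleaned(s,b).
Restrictor triples: (c2,b4,s2)→cleaned(s2,b4) ✗  (c2,b5,s1)→cleaned(s1,b5) ✗  (c2,b5,s2)→cleaned(s2,b5) ✗  (c3,b3,s2)→cleaned(s2,b3) ✗  (c4,b2,s3)→cleaned(s3,b2) ✗  (c4,b4,s3)→cleaned(s3,b4) ✗  (c5,b4,s3)→cleaned(s3,b4) ✗
Counterexamples (restrictor triples failing the scope): 7.

7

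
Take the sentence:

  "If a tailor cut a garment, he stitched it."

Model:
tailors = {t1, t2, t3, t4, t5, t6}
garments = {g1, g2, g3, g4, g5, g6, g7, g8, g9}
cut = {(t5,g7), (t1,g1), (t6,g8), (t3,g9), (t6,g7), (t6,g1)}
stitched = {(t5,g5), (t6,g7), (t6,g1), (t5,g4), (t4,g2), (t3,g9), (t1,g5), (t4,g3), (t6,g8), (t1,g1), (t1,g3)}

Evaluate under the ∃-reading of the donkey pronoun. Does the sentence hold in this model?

False

"it" takes "a garment" as antecedent — a donkey pronoun bound across the clause boundary.
Weak reading: every tailor t with some cut-garment has at least one cut-garment g such that stitched(t,g).
Per tailor: t1:✓  t3:✓  t5:✗  t6:✓
t5 has no witness among its cut-garments.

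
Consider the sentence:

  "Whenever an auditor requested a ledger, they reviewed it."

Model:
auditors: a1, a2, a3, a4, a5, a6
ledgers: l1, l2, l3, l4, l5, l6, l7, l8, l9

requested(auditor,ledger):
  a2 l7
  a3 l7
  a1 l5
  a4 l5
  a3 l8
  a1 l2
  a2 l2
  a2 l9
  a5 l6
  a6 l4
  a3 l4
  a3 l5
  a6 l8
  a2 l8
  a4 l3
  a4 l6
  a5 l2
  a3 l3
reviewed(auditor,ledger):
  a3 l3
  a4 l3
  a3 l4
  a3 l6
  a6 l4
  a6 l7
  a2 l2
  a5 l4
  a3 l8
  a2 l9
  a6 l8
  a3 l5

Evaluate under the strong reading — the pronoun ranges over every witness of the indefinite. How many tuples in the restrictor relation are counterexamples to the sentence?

9

"it" takes "a ledger" as antecedent — a donkey pronoun bound across the clause boundary.
Strong reading: for every (a,l) with requested(a,l), reviewed(a,l).
Restrictor pairs: (a1,l2) ✗  (a1,l5) ✗  (a2,l2) ✓  (a2,l7) ✗  (a2,l8) ✗  (a2,l9) ✓  (a3,l3) ✓  (a3,l4) ✓  (a3,l5) ✓  (a3,l7) ✗  (a3,l8) ✓  (a4,l3) ✓  (a4,l5) ✗  (a4,l6) ✗  (a5,l2) ✗  (a5,l6) ✗  (a6,l4) ✓  (a6,l8) ✓
Counterexamples (restrictor pairs failing the scope): 9.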